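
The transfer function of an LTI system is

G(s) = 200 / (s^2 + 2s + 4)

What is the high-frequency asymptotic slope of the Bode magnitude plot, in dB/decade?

Each pole contributes −20 dB/decade at high frequency; each zero contributes +20 dB/decade.
Net: 0 zero(s) − 2 pole(s) → -40 dB/decade.

-40 dB/decade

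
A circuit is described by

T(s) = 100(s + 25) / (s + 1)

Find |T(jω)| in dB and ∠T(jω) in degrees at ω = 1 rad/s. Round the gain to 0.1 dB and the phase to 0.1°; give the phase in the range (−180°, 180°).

65.0 dB, -42.7°

At s = jω = j1:
zero (s+25): 25 + j1 → |·| = √(25²+1²) = √626 ≈ 25.02, ∠ = arctan(1/25) ≈ 2.29°
pole (s+1): 1 + j1 → |·| = √(1²+1²) = √2 ≈ 1.4142, ∠ = arctan(1/1) ≈ 45.00°
|T| = 100 · 25.02 / 1.4142 ≈ 1769.2
Gain = 20 log₁₀(1769.2) ≈ 64.96 dB
∠T = 2.29° − 45.00° = -42.71°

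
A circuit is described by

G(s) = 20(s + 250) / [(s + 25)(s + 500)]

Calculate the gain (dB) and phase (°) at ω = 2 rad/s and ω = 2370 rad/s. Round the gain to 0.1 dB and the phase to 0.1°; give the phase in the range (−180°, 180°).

ω = 2: -8.0 dB, -4.3°; ω = 2370: -41.6 dB, -83.5°

At s = jω = j2:
zero (s+250): 250 + j2 → |·| = √(250²+2²) = √62504 ≈ 250.01, ∠ = arctan(2/250) ≈ 0.46°
pole (s+25): 25 + j2 → |·| = √(25²+2²) = √629 ≈ 25.08, ∠ = arctan(2/25) ≈ 4.57°
pole (s+500): 500 + j2 → |·| = √(500²+2²) = √250004 ≈ 500, ∠ = arctan(2/500) ≈ 0.23°
|G| = 20 · 250.01 / 12540 ≈ 0.39874
Gain = 20 log₁₀(0.39874) ≈ -7.99 dB
∠G = 0.46° − 4.80° = -4.34°

At s = jω = j2370:
zero (s+250): 250 + j2370 → |·| = √(250²+2370²) = √5679400 ≈ 2383.1, ∠ = arctan(2370/250) ≈ 83.98°
pole (s+25): 25 + j2370 → |·| = √(25²+2370²) = √5617525 ≈ 2370.1, ∠ = arctan(2370/25) ≈ 89.40°
pole (s+500): 500 + j2370 → |·| = √(500²+2370²) = √5866900 ≈ 2422.2, ∠ = arctan(2370/500) ≈ 78.09°
|G| = 20 · 2383.1 / 5.7409e+06 ≈ 0.0083022
Gain = 20 log₁₀(0.0083022) ≈ -41.62 dB
∠G = 83.98° − 167.49° = -83.51°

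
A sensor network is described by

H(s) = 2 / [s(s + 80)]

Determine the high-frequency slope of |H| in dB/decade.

-40 dB/decade

Each pole contributes −20 dB/decade at high frequency; each zero contributes +20 dB/decade.
Net: 0 zero(s) − 2 pole(s) → -40 dB/decade.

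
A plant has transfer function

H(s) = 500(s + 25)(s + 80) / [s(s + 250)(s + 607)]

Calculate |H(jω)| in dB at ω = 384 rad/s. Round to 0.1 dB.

-4.5 dB

At s = jω = j384:
zero (s+25): 25 + j384 → |·| = √(25²+384²) = √148081 ≈ 384.81, ∠ = arctan(384/25) ≈ 86.28°
zero (s+80): 80 + j384 → |·| = √(80²+384²) = √153856 ≈ 392.24, ∠ = arctan(384/80) ≈ 78.23°
pole (s+250): 250 + j384 → |·| = √(250²+384²) = √209956 ≈ 458.21, ∠ = arctan(384/250) ≈ 56.93°
pole (s+607): 607 + j384 → |·| = √(607²+384²) = √515905 ≈ 718.27, ∠ = arctan(384/607) ≈ 32.32°
pole at origin: |s| = 384, ∠ = 90.00° (in denominator)
|H| = 500 · 1.5094e+05 / 1.2638e+08 ≈ 0.59717
Gain = 20 log₁₀(0.59717) ≈ -4.48 dB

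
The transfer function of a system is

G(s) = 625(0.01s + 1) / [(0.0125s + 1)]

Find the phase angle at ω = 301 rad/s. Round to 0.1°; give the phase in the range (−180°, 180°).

At ω = 301 rad/s:
zero (1 + j301·0.01) = 1 + j3.01 → |·| ≈ 3.1718, ∠ ≈ 71.62°
pole (1 + j301·0.0125) = 1 + j3.7625 → |·| ≈ 3.8931, ∠ ≈ 75.12°
∠G = (71.62°) − (75.12°) = -3.50°

-3.5°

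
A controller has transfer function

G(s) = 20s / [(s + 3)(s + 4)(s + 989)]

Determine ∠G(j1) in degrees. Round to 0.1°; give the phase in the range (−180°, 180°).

At s = jω = j1:
zero at origin: s = j1 → |·| = 1, ∠ = 90.00°
pole (s+3): 3 + j1 → |·| = √(3²+1²) = √10 ≈ 3.1623, ∠ = arctan(1/3) ≈ 18.43°
pole (s+4): 4 + j1 → |·| = √(4²+1²) = √17 ≈ 4.1231, ∠ = arctan(1/4) ≈ 14.04°
pole (s+989): 989 + j1 → |·| = √(989²+1²) = √978122 ≈ 989, ∠ = arctan(1/989) ≈ 0.06°
∠G = 90.00° − 32.53° = 57.47°

57.5°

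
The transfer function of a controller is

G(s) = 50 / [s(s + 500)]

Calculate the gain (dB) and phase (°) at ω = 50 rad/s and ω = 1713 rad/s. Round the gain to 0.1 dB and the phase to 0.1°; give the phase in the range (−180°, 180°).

At s = jω = j50:
pole (s+500): 500 + j50 → |·| = √(500²+50²) = √252500 ≈ 502.49, ∠ = arctan(50/500) ≈ 5.71°
pole at origin: |s| = 50, ∠ = 90.00° (in denominator)
|G| = 50 / 25124 ≈ 0.0019901
Gain = 20 log₁₀(0.0019901) ≈ -54.02 dB
∠G = 0.00° − 95.71° = -95.71°

At s = jω = j1713:
pole (s+500): 500 + j1713 → |·| = √(500²+1713²) = √3184369 ≈ 1784.5, ∠ = arctan(1713/500) ≈ 73.73°
pole at origin: |s| = 1713, ∠ = 90.00° (in denominator)
|G| = 50 / 3.0568e+06 ≈ 1.6357e-05
Gain = 20 log₁₀(1.6357e-05) ≈ -95.73 dB
∠G = 0.00° − 163.73° = -163.73°

ω = 50: -54.0 dB, -95.7°; ω = 1713: -95.7 dB, -163.7°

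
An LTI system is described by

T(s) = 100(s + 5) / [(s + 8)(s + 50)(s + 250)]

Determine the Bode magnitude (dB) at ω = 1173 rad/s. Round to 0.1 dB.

At s = jω = j1173:
zero (s+5): 5 + j1173 → |·| = √(5²+1173²) = √1375954 ≈ 1173, ∠ = arctan(1173/5) ≈ 89.76°
pole (s+8): 8 + j1173 → |·| = √(8²+1173²) = √1375993 ≈ 1173, ∠ = arctan(1173/8) ≈ 89.61°
pole (s+50): 50 + j1173 → |·| = √(50²+1173²) = √1378429 ≈ 1174.1, ∠ = arctan(1173/50) ≈ 87.56°
pole (s+250): 250 + j1173 → |·| = √(250²+1173²) = √1438429 ≈ 1199.3, ∠ = arctan(1173/250) ≈ 77.97°
|T| = 100 · 1173 / 1.6517e+09 ≈ 7.1018e-05
Gain = 20 log₁₀(7.1018e-05) ≈ -82.97 dB

-83.0 dB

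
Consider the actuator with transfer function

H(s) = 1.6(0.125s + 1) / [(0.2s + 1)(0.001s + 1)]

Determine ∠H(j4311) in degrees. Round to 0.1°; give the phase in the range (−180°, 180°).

At ω = 4311 rad/s:
zero (1 + j4311·0.125) = 1 + j538.875 → |·| ≈ 538.88, ∠ ≈ 89.89°
pole (1 + j4311·0.2) = 1 + j862.2 → |·| ≈ 862.2, ∠ ≈ 89.93°
pole (1 + j4311·0.001) = 1 + j4.311 → |·| ≈ 4.4255, ∠ ≈ 76.94°
∠H = (89.89°) − (89.93° + 76.94°) = -76.98°

-77.0°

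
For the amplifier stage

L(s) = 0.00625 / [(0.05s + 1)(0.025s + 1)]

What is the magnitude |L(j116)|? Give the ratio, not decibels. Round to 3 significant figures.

0.000346

At ω = 116 rad/s:
pole (1 + j116·0.05) = 1 + j5.8 → |·| ≈ 5.8856, ∠ ≈ 80.22°
pole (1 + j116·0.025) = 1 + j2.9 → |·| ≈ 3.0676, ∠ ≈ 70.97°
|L| = 0.00625 · 1 / (5.8856 · 3.0676) ≈ 0.00034617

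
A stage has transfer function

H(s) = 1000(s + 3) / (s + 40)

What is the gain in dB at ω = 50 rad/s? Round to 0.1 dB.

At s = jω = j50:
zero (s+3): 3 + j50 → |·| = √(3²+50²) = √2509 ≈ 50.09, ∠ = arctan(50/3) ≈ 86.57°
pole (s+40): 40 + j50 → |·| = √(40²+50²) = √4100 ≈ 64.031, ∠ = arctan(50/40) ≈ 51.34°
|H| = 1000 · 50.09 / 64.031 ≈ 782.28
Gain = 20 log₁₀(782.28) ≈ 57.87 dB

57.9 dB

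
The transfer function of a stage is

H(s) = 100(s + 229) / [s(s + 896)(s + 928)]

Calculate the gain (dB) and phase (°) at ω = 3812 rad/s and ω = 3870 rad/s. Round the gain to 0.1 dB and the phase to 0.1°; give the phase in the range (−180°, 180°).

At s = jω = j3812:
zero (s+229): 229 + j3812 → |·| = √(229²+3812²) = √14583785 ≈ 3818.9, ∠ = arctan(3812/229) ≈ 86.56°
pole (s+896): 896 + j3812 → |·| = √(896²+3812²) = √15334160 ≈ 3915.9, ∠ = arctan(3812/896) ≈ 76.77°
pole (s+928): 928 + j3812 → |·| = √(928²+3812²) = √15392528 ≈ 3923.3, ∠ = arctan(3812/928) ≈ 76.32°
pole at origin: |s| = 3812, ∠ = 90.00° (in denominator)
|H| = 100 · 3818.9 / 5.8565e+10 ≈ 6.5208e-06
Gain = 20 log₁₀(6.5208e-06) ≈ -103.71 dB
∠H = 86.56° − 243.09° = -156.53°

At s = jω = j3870:
zero (s+229): 229 + j3870 → |·| = √(229²+3870²) = √15029341 ≈ 3876.8, ∠ = arctan(3870/229) ≈ 86.61°
pole (s+896): 896 + j3870 → |·| = √(896²+3870²) = √15779716 ≈ 3972.4, ∠ = arctan(3870/896) ≈ 76.96°
pole (s+928): 928 + j3870 → |·| = √(928²+3870²) = √15838084 ≈ 3979.7, ∠ = arctan(3870/928) ≈ 76.52°
pole at origin: |s| = 3870, ∠ = 90.00° (in denominator)
|H| = 100 · 3876.8 / 6.1181e+10 ≈ 6.3366e-06
Gain = 20 log₁₀(6.3366e-06) ≈ -103.96 dB
∠H = 86.61° − 243.48° = -156.87°

ω = 3812: -103.7 dB, -156.5°; ω = 3870: -104.0 dB, -156.9°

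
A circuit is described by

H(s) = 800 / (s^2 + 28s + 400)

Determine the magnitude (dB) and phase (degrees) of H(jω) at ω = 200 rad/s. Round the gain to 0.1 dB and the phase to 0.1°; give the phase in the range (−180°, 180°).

-34.0 dB, -172.0°

At s = jω = j200:
quadratic: (j200)² + 28·j200 + 400 = -39600 + j5600 → |·| ≈ 39994, ∠ ≈ 171.95°
|H| = 800 / 39994 ≈ 0.020003
Gain = 20 log₁₀(0.020003) ≈ -33.98 dB
∠H = 0.00° − 171.95° = -171.95°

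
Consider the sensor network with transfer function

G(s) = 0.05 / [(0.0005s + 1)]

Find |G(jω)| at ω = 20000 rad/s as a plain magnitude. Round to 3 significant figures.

0.00498

At ω = 20000 rad/s:
pole (1 + j20000·0.0005) = 1 + j10 → |·| ≈ 10.05, ∠ ≈ 84.29°
|G| = 0.05 · 1 / (10.05) ≈ 0.0049751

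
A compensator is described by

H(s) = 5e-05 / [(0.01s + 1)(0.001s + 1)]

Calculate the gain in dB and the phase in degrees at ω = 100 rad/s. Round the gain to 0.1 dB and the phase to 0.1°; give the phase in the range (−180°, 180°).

-89.1 dB, -50.7°

At ω = 100 rad/s:
pole (1 + j100·0.01) = 1 + j1 → |·| ≈ 1.4142, ∠ ≈ 45.00°
pole (1 + j100·0.001) = 1 + j0.1 → |·| ≈ 1.005, ∠ ≈ 5.71°
|H| = 5e-05 · 1 / (1.4142 · 1.005) ≈ 3.518e-05
Gain = 20 log₁₀(3.518e-05) ≈ -89.07 dB
∠H = (0°) − (45.00° + 5.71°) = -50.71°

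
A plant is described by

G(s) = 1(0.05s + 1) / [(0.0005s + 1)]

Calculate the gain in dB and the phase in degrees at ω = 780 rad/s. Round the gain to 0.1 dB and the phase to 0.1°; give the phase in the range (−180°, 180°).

31.2 dB, 67.2°

At ω = 780 rad/s:
zero (1 + j780·0.05) = 1 + j39 → |·| ≈ 39.013, ∠ ≈ 88.53°
pole (1 + j780·0.0005) = 1 + j0.39 → |·| ≈ 1.0734, ∠ ≈ 21.31°
|G| = 1 · 39.013 / (1.0734) ≈ 36.345
Gain = 20 log₁₀(36.345) ≈ 31.21 dB
∠G = (88.53°) − (21.31°) = 67.22°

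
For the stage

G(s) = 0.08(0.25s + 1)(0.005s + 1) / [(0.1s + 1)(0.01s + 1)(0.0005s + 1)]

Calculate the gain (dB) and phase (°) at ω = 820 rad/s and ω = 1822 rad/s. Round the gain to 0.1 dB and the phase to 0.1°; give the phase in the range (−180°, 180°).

ω = 820: -20.5 dB, -28.6°; ω = 1822: -22.6 dB, -45.3°

At ω = 820 rad/s:
zero (1 + j820·0.25) = 1 + j205 → |·| ≈ 205, ∠ ≈ 89.72°
zero (1 + j820·0.005) = 1 + j4.1 → |·| ≈ 4.2202, ∠ ≈ 76.29°
pole (1 + j820·0.1) = 1 + j82 → |·| ≈ 82.006, ∠ ≈ 89.30°
pole (1 + j820·0.01) = 1 + j8.2 → |·| ≈ 8.2608, ∠ ≈ 83.05°
pole (1 + j820·0.0005) = 1 + j0.41 → |·| ≈ 1.0808, ∠ ≈ 22.29°
|G| = 0.08 · 205 · 4.2202 / (82.006 · 8.2608 · 1.0808) ≈ 0.094529
Gain = 20 log₁₀(0.094529) ≈ -20.49 dB
∠G = (89.72° + 76.29°) − (89.30° + 83.05° + 22.29°) = -28.63°

At ω = 1822 rad/s:
zero (1 + j1822·0.25) = 1 + j455.5 → |·| ≈ 455.5, ∠ ≈ 89.87°
zero (1 + j1822·0.005) = 1 + j9.11 → |·| ≈ 9.1647, ∠ ≈ 83.74°
pole (1 + j1822·0.1) = 1 + j182.2 → |·| ≈ 182.2, ∠ ≈ 89.69°
pole (1 + j1822·0.01) = 1 + j18.22 → |·| ≈ 18.247, ∠ ≈ 86.86°
pole (1 + j1822·0.0005) = 1 + j0.911 → |·| ≈ 1.3527, ∠ ≈ 42.33°
|G| = 0.08 · 455.5 · 9.1647 / (182.2 · 18.247 · 1.3527) ≈ 0.07426
Gain = 20 log₁₀(0.07426) ≈ -22.58 dB
∠G = (89.87° + 83.74°) − (89.69° + 86.86° + 42.33°) = -45.27°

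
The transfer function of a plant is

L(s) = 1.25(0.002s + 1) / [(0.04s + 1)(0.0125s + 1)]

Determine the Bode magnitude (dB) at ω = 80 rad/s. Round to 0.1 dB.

At ω = 80 rad/s:
zero (1 + j80·0.002) = 1 + j0.16 → |·| ≈ 1.0127, ∠ ≈ 9.09°
pole (1 + j80·0.04) = 1 + j3.2 → |·| ≈ 3.3526, ∠ ≈ 72.65°
pole (1 + j80·0.0125) = 1 + j1 → |·| ≈ 1.4142, ∠ ≈ 45.00°
|L| = 1.25 · 1.0127 / (3.3526 · 1.4142) ≈ 0.26699
Gain = 20 log₁₀(0.26699) ≈ -11.47 dB

-11.5 dB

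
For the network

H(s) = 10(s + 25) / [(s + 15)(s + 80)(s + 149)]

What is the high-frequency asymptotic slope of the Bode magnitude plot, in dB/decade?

-40 dB/decade

Each pole contributes −20 dB/decade at high frequency; each zero contributes +20 dB/decade.
Net: 1 zero(s) − 3 pole(s) → -40 dB/decade.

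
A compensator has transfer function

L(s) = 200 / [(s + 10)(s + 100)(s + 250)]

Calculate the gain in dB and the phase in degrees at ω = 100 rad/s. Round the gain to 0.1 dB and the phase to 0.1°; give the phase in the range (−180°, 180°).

At s = jω = j100:
pole (s+10): 10 + j100 → |·| = √(10²+100²) = √10100 ≈ 100.5, ∠ = arctan(100/10) ≈ 84.29°
pole (s+100): 100 + j100 → |·| = √(100²+100²) = √20000 ≈ 141.42, ∠ = arctan(100/100) ≈ 45.00°
pole (s+250): 250 + j100 → |·| = √(250²+100²) = √72500 ≈ 269.26, ∠ = arctan(100/250) ≈ 21.80°
|L| = 200 / 3.8269e+06 ≈ 5.2262e-05
Gain = 20 log₁₀(5.2262e-05) ≈ -85.64 dB
∠L = 0.00° − 151.09° = -151.09°

-85.6 dB, -151.1°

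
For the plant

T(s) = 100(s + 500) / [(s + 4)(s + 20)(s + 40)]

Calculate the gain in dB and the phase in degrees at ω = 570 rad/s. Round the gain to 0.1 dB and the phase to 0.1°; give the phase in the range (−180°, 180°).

At s = jω = j570:
zero (s+500): 500 + j570 → |·| = √(500²+570²) = √574900 ≈ 758.22, ∠ = arctan(570/500) ≈ 48.74°
pole (s+4): 4 + j570 → |·| = √(4²+570²) = √324916 ≈ 570.01, ∠ = arctan(570/4) ≈ 89.60°
pole (s+20): 20 + j570 → |·| = √(20²+570²) = √325300 ≈ 570.35, ∠ = arctan(570/20) ≈ 87.99°
pole (s+40): 40 + j570 → |·| = √(40²+570²) = √326500 ≈ 571.4, ∠ = arctan(570/40) ≈ 85.99°
|T| = 100 · 758.22 / 1.8577e+08 ≈ 0.00040815
Gain = 20 log₁₀(0.00040815) ≈ -67.78 dB
∠T = 48.74° − 263.58° = -214.84° ≡ 145.16° (principal value)

-67.8 dB, 145.2°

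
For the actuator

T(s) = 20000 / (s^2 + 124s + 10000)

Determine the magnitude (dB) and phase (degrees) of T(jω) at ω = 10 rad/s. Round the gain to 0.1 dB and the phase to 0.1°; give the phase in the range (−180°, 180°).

At s = jω = j10:
quadratic: (j10)² + 124·j10 + 10000 = 9900 + j1240 → |·| ≈ 9977.4, ∠ ≈ 7.14°
|T| = 20000 / 9977.4 ≈ 2.0045
Gain = 20 log₁₀(2.0045) ≈ 6.04 dB
∠T = 0.00° − 7.14° = -7.14°

6.0 dB, -7.1°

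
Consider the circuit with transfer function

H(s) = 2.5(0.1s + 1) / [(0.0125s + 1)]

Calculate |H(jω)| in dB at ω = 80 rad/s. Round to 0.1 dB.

At ω = 80 rad/s:
zero (1 + j80·0.1) = 1 + j8 → |·| ≈ 8.0623, ∠ ≈ 82.87°
pole (1 + j80·0.0125) = 1 + j1 → |·| ≈ 1.4142, ∠ ≈ 45.00°
|H| = 2.5 · 8.0623 / (1.4142) ≈ 14.252
Gain = 20 log₁₀(14.252) ≈ 23.08 dB

23.1 dB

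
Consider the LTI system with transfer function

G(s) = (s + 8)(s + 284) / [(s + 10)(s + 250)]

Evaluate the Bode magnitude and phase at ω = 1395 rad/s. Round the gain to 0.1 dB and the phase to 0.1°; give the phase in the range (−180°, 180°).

0.0 dB, -1.3°

At s = jω = j1395:
zero (s+8): 8 + j1395 → |·| = √(8²+1395²) = √1946089 ≈ 1395, ∠ = arctan(1395/8) ≈ 89.67°
zero (s+284): 284 + j1395 → |·| = √(284²+1395²) = √2026681 ≈ 1423.6, ∠ = arctan(1395/284) ≈ 78.49°
pole (s+10): 10 + j1395 → |·| = √(10²+1395²) = √1946125 ≈ 1395, ∠ = arctan(1395/10) ≈ 89.59°
pole (s+250): 250 + j1395 → |·| = √(250²+1395²) = √2008525 ≈ 1417.2, ∠ = arctan(1395/250) ≈ 79.84°
|G| = 1 · 1.9859e+06 / 1.977e+06 ≈ 1.0045
Gain = 20 log₁₀(1.0045) ≈ 0.04 dB
∠G = 168.16° − 169.43° = -1.27°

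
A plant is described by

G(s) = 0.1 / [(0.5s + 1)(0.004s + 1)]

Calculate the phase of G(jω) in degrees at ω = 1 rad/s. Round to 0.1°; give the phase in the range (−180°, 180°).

At ω = 1 rad/s:
pole (1 + j1·0.5) = 1 + j0.5 → |·| ≈ 1.118, ∠ ≈ 26.57°
pole (1 + j1·0.004) = 1 + j0.004 → |·| ≈ 1, ∠ ≈ 0.23°
∠G = (0°) − (26.57° + 0.23°) = -26.80°

-26.8°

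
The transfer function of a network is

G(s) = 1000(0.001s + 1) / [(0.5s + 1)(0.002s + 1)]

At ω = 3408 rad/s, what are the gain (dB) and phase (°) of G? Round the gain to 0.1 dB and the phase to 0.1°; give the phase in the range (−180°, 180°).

-10.4 dB, -98.0°

At ω = 3408 rad/s:
zero (1 + j3408·0.001) = 1 + j3.408 → |·| ≈ 3.5517, ∠ ≈ 73.65°
pole (1 + j3408·0.5) = 1 + j1704 → |·| ≈ 1704, ∠ ≈ 89.97°
pole (1 + j3408·0.002) = 1 + j6.816 → |·| ≈ 6.889, ∠ ≈ 81.65°
|G| = 1000 · 3.5517 / (1704 · 6.889) ≈ 0.30256
Gain = 20 log₁₀(0.30256) ≈ -10.38 dB
∠G = (73.65°) − (89.97° + 81.65°) = -97.97°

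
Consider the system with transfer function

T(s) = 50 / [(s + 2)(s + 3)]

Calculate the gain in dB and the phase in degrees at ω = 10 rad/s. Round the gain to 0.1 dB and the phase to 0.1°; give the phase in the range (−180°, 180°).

At s = jω = j10:
pole (s+2): 2 + j10 → |·| = √(2²+10²) = √104 ≈ 10.198, ∠ = arctan(10/2) ≈ 78.69°
pole (s+3): 3 + j10 → |·| = √(3²+10²) = √109 ≈ 10.44, ∠ = arctan(10/3) ≈ 73.30°
|T| = 50 / 106.47 ≈ 0.46962
Gain = 20 log₁₀(0.46962) ≈ -6.57 dB
∠T = 0.00° − 151.99° = -151.99°

-6.6 dB, -152.0°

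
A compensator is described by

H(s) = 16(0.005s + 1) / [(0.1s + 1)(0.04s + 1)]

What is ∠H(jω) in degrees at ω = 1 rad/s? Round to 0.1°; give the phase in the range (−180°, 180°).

-7.7°

At ω = 1 rad/s:
zero (1 + j1·0.005) = 1 + j0.005 → |·| ≈ 1, ∠ ≈ 0.29°
pole (1 + j1·0.1) = 1 + j0.1 → |·| ≈ 1.005, ∠ ≈ 5.71°
pole (1 + j1·0.04) = 1 + j0.04 → |·| ≈ 1.0008, ∠ ≈ 2.29°
∠H = (0.29°) − (5.71° + 2.29°) = -7.71°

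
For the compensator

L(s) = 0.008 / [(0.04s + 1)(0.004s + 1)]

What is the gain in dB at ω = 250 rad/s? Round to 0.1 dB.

-65.0 dB

At ω = 250 rad/s:
pole (1 + j250·0.04) = 1 + j10 → |·| ≈ 10.05, ∠ ≈ 84.29°
pole (1 + j250·0.004) = 1 + j1 → |·| ≈ 1.4142, ∠ ≈ 45.00°
|L| = 0.008 · 1 / (10.05 · 1.4142) ≈ 0.00056288
Gain = 20 log₁₀(0.00056288) ≈ -64.99 dB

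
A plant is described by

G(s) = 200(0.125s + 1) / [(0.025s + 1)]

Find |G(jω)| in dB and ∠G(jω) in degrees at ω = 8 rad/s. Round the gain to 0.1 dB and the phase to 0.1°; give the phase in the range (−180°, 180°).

At ω = 8 rad/s:
zero (1 + j8·0.125) = 1 + j1 → |·| ≈ 1.4142, ∠ ≈ 45.00°
pole (1 + j8·0.025) = 1 + j0.2 → |·| ≈ 1.0198, ∠ ≈ 11.31°
|G| = 200 · 1.4142 / (1.0198) ≈ 277.35
Gain = 20 log₁₀(277.35) ≈ 48.86 dB
∠G = (45.00°) − (11.31°) = 33.69°

48.9 dB, 33.7°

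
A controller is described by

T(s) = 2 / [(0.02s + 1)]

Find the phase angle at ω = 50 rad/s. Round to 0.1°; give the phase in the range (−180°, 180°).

-45.0°

At ω = 50 rad/s:
pole (1 + j50·0.02) = 1 + j1 → |·| ≈ 1.4142, ∠ ≈ 45.00°
∠T = (0°) − (45.00°) = -45.00°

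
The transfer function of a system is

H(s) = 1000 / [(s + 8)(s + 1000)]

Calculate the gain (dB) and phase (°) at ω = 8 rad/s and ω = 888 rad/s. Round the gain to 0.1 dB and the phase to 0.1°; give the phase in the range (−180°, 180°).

At s = jω = j8:
pole (s+8): 8 + j8 → |·| = √(8²+8²) = √128 ≈ 11.314, ∠ = arctan(8/8) ≈ 45.00°
pole (s+1000): 1000 + j8 → |·| = √(1000²+8²) = √1000064 ≈ 1000, ∠ = arctan(8/1000) ≈ 0.46°
|H| = 1000 / 11314 ≈ 0.088386
Gain = 20 log₁₀(0.088386) ≈ -21.07 dB
∠H = 0.00° − 45.46° = -45.46°

At s = jω = j888:
pole (s+8): 8 + j888 → |·| = √(8²+888²) = √788608 ≈ 888.04, ∠ = arctan(888/8) ≈ 89.48°
pole (s+1000): 1000 + j888 → |·| = √(1000²+888²) = √1788544 ≈ 1337.4, ∠ = arctan(888/1000) ≈ 41.61°
|H| = 1000 / 1.1877e+06 ≈ 0.00084196
Gain = 20 log₁₀(0.00084196) ≈ -61.49 dB
∠H = 0.00° − 131.09° = -131.09°

ω = 8: -21.1 dB, -45.5°; ω = 888: -61.5 dB, -131.1°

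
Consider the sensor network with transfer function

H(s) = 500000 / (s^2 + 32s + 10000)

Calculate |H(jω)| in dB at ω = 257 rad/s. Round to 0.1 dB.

At s = jω = j257:
quadratic: (j257)² + 32·j257 + 10000 = -56049 + j8224 → |·| ≈ 56649, ∠ ≈ 171.65°
|H| = 500000 / 56649 ≈ 8.8263
Gain = 20 log₁₀(8.8263) ≈ 18.92 dB

18.9 dB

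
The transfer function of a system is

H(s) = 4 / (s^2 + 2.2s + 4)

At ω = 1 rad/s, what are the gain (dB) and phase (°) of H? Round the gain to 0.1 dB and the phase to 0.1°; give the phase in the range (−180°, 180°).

0.6 dB, -36.3°

At s = jω = j1:
quadratic: (j1)² + 2.2·j1 + 4 = 3 + j2.2 → |·| ≈ 3.7202, ∠ ≈ 36.25°
|H| = 4 / 3.7202 ≈ 1.0752
Gain = 20 log₁₀(1.0752) ≈ 0.63 dB
∠H = 0.00° − 36.25° = -36.25°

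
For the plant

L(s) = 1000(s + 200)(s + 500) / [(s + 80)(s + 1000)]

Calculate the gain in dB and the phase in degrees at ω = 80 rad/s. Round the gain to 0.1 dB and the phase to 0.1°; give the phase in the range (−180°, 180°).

59.7 dB, -18.7°

At s = jω = j80:
zero (s+200): 200 + j80 → |·| = √(200²+80²) = √46400 ≈ 215.41, ∠ = arctan(80/200) ≈ 21.80°
zero (s+500): 500 + j80 → |·| = √(500²+80²) = √256400 ≈ 506.36, ∠ = arctan(80/500) ≈ 9.09°
pole (s+80): 80 + j80 → |·| = √(80²+80²) = √12800 ≈ 113.14, ∠ = arctan(80/80) ≈ 45.00°
pole (s+1000): 1000 + j80 → |·| = √(1000²+80²) = √1006400 ≈ 1003.2, ∠ = arctan(80/1000) ≈ 4.57°
|L| = 1000 · 1.0908e+05 / 1.135e+05 ≈ 961.06
Gain = 20 log₁₀(961.06) ≈ 59.66 dB
∠L = 30.89° − 49.57° = -18.68°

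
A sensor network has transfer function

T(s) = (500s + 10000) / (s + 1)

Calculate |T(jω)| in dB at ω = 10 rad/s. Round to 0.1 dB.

60.9 dB

Substitute s = j10:
Numerator: 500(j10) + 10000 = 10000 + j5000
Denominator: (j10) + 1 = 1 + j10
|N| = √(10000² + 5000²) ≈ 11180, ∠N ≈ 26.57°
|D| = √(1² + 10²) ≈ 10.05, ∠D ≈ 84.29°
|T| = 11180 / 10.05 ≈ 1112.4
Gain = 20 log₁₀(1112.4) ≈ 60.93 dB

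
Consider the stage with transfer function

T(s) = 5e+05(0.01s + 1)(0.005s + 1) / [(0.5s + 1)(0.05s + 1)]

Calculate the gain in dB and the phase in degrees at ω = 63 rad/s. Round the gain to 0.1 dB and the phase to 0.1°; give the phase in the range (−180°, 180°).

At ω = 63 rad/s:
zero (1 + j63·0.01) = 1 + j0.63 → |·| ≈ 1.1819, ∠ ≈ 32.21°
zero (1 + j63·0.005) = 1 + j0.315 → |·| ≈ 1.0484, ∠ ≈ 17.48°
pole (1 + j63·0.5) = 1 + j31.5 → |·| ≈ 31.516, ∠ ≈ 88.18°
pole (1 + j63·0.05) = 1 + j3.15 → |·| ≈ 3.3049, ∠ ≈ 72.39°
|T| = 5e+05 · 1.1819 · 1.0484 / (31.516 · 3.3049) ≈ 5948.2
Gain = 20 log₁₀(5948.2) ≈ 75.49 dB
∠T = (32.21° + 17.48°) − (88.18° + 72.39°) = -110.88°

75.5 dB, -110.9°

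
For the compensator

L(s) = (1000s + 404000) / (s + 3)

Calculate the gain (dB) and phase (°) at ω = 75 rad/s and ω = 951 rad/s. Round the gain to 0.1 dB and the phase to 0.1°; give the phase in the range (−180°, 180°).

Substitute s = j75:
Numerator: 1000(j75) + 404000 = 404000 + j75000
Denominator: (j75) + 3 = 3 + j75
|N| = √(404000² + 75000²) ≈ 4.109e+05, ∠N ≈ 10.52°
|D| = √(3² + 75²) ≈ 75.06, ∠D ≈ 87.71°
|L| = 4.109e+05 / 75.06 ≈ 5474.3
Gain = 20 log₁₀(5474.3) ≈ 74.77 dB
∠L = 10.52° − 87.71° = -77.19°

Substitute s = j951:
Numerator: 1000(j951) + 404000 = 404000 + j951000
Denominator: (j951) + 3 = 3 + j951
|N| = √(404000² + 951000²) ≈ 1.0333e+06, ∠N ≈ 66.98°
|D| = √(3² + 951²) ≈ 951, ∠D ≈ 89.82°
|L| = 1.0333e+06 / 951 ≈ 1086.5
Gain = 20 log₁₀(1086.5) ≈ 60.72 dB
∠L = 66.98° − 89.82° = -22.84°

ω = 75: 74.8 dB, -77.2°; ω = 951: 60.7 dB, -22.8°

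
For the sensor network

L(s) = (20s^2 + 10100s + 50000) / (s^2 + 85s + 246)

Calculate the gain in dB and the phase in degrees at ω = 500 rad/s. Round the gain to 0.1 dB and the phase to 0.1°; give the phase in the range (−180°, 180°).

28.9 dB, -35.9°

Substitute s = j500:
Numerator: 20(j500)^2 + 10100(j500) + 50000 = -4950000 + j5050000
Denominator: (j500)^2 + 85(j500) + 246 = -249754 + j42500
|N| = √(4950000² + 5050000²) ≈ 7.0714e+06, ∠N ≈ 134.43°
|D| = √(249754² + 42500²) ≈ 2.5334e+05, ∠D ≈ 170.34°
|L| = 7.0714e+06 / 2.5334e+05 ≈ 27.913
Gain = 20 log₁₀(27.913) ≈ 28.92 dB
∠L = 134.43° − 170.34° = -35.91°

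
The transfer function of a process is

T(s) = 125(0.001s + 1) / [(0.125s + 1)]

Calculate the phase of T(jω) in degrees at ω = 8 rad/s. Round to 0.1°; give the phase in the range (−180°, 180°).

-44.5°

At ω = 8 rad/s:
zero (1 + j8·0.001) = 1 + j0.008 → |·| ≈ 1, ∠ ≈ 0.46°
pole (1 + j8·0.125) = 1 + j1 → |·| ≈ 1.4142, ∠ ≈ 45.00°
∠T = (0.46°) − (45.00°) = -44.54°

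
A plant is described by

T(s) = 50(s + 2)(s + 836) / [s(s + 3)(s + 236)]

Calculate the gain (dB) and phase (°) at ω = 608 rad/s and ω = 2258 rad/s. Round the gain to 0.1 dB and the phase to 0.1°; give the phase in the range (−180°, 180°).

At s = jω = j608:
zero (s+2): 2 + j608 → |·| = √(2²+608²) = √369668 ≈ 608, ∠ = arctan(608/2) ≈ 89.81°
zero (s+836): 836 + j608 → |·| = √(836²+608²) = √1068560 ≈ 1033.7, ∠ = arctan(608/836) ≈ 36.03°
pole (s+3): 3 + j608 → |·| = √(3²+608²) = √369673 ≈ 608.01, ∠ = arctan(608/3) ≈ 89.72°
pole (s+236): 236 + j608 → |·| = √(236²+608²) = √425360 ≈ 652.2, ∠ = arctan(608/236) ≈ 68.79°
pole at origin: |s| = 608, ∠ = 90.00° (in denominator)
|T| = 50 · 6.2849e+05 / 2.411e+08 ≈ 0.13034
Gain = 20 log₁₀(0.13034) ≈ -17.70 dB
∠T = 125.84° − 248.51° = -122.67°

At s = jω = j2258:
zero (s+2): 2 + j2258 → |·| = √(2²+2258²) = √5098568 ≈ 2258, ∠ = arctan(2258/2) ≈ 89.95°
zero (s+836): 836 + j2258 → |·| = √(836²+2258²) = √5797460 ≈ 2407.8, ∠ = arctan(2258/836) ≈ 69.68°
pole (s+3): 3 + j2258 → |·| = √(3²+2258²) = √5098573 ≈ 2258, ∠ = arctan(2258/3) ≈ 89.92°
pole (s+236): 236 + j2258 → |·| = √(236²+2258²) = √5154260 ≈ 2270.3, ∠ = arctan(2258/236) ≈ 84.03°
pole at origin: |s| = 2258, ∠ = 90.00° (in denominator)
|T| = 50 · 5.4368e+06 / 1.1575e+10 ≈ 0.023485
Gain = 20 log₁₀(0.023485) ≈ -32.58 dB
∠T = 159.63° − 263.95° = -104.32°

ω = 608: -17.7 dB, -122.7°; ω = 2258: -32.6 dB, -104.3°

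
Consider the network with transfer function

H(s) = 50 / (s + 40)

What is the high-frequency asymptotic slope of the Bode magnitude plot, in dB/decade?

-20 dB/decade

Each pole contributes −20 dB/decade at high frequency; each zero contributes +20 dB/decade.
Net: 0 zero(s) − 1 pole(s) → -20 dB/decade.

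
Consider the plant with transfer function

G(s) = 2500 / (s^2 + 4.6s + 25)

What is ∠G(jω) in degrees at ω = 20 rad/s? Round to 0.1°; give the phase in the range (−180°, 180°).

At s = jω = j20:
quadratic: (j20)² + 4.6·j20 + 25 = -375 + j92 → |·| ≈ 386.12, ∠ ≈ 166.22°
∠G = 0.00° − 166.22° = -166.22°

-166.2°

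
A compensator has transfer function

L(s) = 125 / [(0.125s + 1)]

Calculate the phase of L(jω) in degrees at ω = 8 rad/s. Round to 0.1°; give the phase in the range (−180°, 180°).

-45.0°

At ω = 8 rad/s:
pole (1 + j8·0.125) = 1 + j1 → |·| ≈ 1.4142, ∠ ≈ 45.00°
∠L = (0°) − (45.00°) = -45.00°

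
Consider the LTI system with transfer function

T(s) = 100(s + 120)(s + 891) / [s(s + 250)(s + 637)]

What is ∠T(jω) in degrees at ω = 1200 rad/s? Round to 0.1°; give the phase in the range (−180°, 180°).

-92.6°

At s = jω = j1200:
zero (s+120): 120 + j1200 → |·| = √(120²+1200²) = √1454400 ≈ 1206, ∠ = arctan(1200/120) ≈ 84.29°
zero (s+891): 891 + j1200 → |·| = √(891²+1200²) = √2233881 ≈ 1494.6, ∠ = arctan(1200/891) ≈ 53.41°
pole (s+250): 250 + j1200 → |·| = √(250²+1200²) = √1502500 ≈ 1225.8, ∠ = arctan(1200/250) ≈ 78.23°
pole (s+637): 637 + j1200 → |·| = √(637²+1200²) = √1845769 ≈ 1358.6, ∠ = arctan(1200/637) ≈ 62.04°
pole at origin: |s| = 1200, ∠ = 90.00° (in denominator)
∠T = 137.70° − 230.27° = -92.57°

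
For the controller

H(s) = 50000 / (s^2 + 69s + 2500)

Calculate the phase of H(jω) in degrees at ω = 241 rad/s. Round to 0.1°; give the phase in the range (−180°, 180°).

At s = jω = j241:
quadratic: (j241)² + 69·j241 + 2500 = -55581 + j16629 → |·| ≈ 58015, ∠ ≈ 163.34°
∠H = 0.00° − 163.34° = -163.34°

-163.3°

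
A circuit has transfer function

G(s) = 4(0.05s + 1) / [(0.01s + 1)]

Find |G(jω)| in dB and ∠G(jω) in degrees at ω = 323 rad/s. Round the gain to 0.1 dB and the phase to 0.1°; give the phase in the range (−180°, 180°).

25.6 dB, 13.7°

At ω = 323 rad/s:
zero (1 + j323·0.05) = 1 + j16.15 → |·| ≈ 16.181, ∠ ≈ 86.46°
pole (1 + j323·0.01) = 1 + j3.23 → |·| ≈ 3.3813, ∠ ≈ 72.80°
|G| = 4 · 16.181 / (3.3813) ≈ 19.142
Gain = 20 log₁₀(19.142) ≈ 25.64 dB
∠G = (86.46°) − (72.80°) = 13.66°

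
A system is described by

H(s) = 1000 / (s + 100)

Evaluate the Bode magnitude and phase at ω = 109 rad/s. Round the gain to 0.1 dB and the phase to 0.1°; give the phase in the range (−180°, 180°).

16.6 dB, -47.5°

At s = jω = j109:
pole (s+100): 100 + j109 → |·| = √(100²+109²) = √21881 ≈ 147.92, ∠ = arctan(109/100) ≈ 47.47°
|H| = 1000 / 147.92 ≈ 6.7604
Gain = 20 log₁₀(6.7604) ≈ 16.60 dB
∠H = 0.00° − 47.47° = -47.47°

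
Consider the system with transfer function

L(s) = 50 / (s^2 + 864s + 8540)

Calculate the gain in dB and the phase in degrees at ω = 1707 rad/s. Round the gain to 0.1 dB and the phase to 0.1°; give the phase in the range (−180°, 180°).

Substitute s = j1707:
Numerator: 50 = 50 + j0
Denominator: (j1707)^2 + 864(j1707) + 8540 = -2905309 + j1474848
|N| = √(50² + 0²) ≈ 50, ∠N ≈ 0.00°
|D| = √(2905309² + 1474848²) ≈ 3.2582e+06, ∠D ≈ 153.09°
|L| = 50 / 3.2582e+06 ≈ 1.5346e-05
Gain = 20 log₁₀(1.5346e-05) ≈ -96.28 dB
∠L = 0.00° − 153.09° = -153.09°

-96.3 dB, -153.1°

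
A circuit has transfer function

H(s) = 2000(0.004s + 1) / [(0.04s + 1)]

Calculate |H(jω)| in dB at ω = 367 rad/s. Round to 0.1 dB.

At ω = 367 rad/s:
zero (1 + j367·0.004) = 1 + j1.468 → |·| ≈ 1.7762, ∠ ≈ 55.74°
pole (1 + j367·0.04) = 1 + j14.68 → |·| ≈ 14.714, ∠ ≈ 86.10°
|H| = 2000 · 1.7762 / (14.714) ≈ 241.43
Gain = 20 log₁₀(241.43) ≈ 47.66 dB

47.7 dB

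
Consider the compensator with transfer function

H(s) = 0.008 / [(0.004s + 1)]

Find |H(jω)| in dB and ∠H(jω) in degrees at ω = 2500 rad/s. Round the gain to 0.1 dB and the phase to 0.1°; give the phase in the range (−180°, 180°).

At ω = 2500 rad/s:
pole (1 + j2500·0.004) = 1 + j10 → |·| ≈ 10.05, ∠ ≈ 84.29°
|H| = 0.008 · 1 / (10.05) ≈ 0.00079602
Gain = 20 log₁₀(0.00079602) ≈ -61.98 dB
∠H = (0°) − (84.29°) = -84.29°

-62.0 dB, -84.3°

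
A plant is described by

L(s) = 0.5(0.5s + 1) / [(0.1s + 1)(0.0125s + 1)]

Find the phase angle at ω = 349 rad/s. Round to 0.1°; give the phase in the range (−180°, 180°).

-75.8°

At ω = 349 rad/s:
zero (1 + j349·0.5) = 1 + j174.5 → |·| ≈ 174.5, ∠ ≈ 89.67°
pole (1 + j349·0.1) = 1 + j34.9 → |·| ≈ 34.914, ∠ ≈ 88.36°
pole (1 + j349·0.0125) = 1 + j4.3625 → |·| ≈ 4.4756, ∠ ≈ 77.09°
∠L = (89.67°) − (88.36° + 77.09°) = -75.78°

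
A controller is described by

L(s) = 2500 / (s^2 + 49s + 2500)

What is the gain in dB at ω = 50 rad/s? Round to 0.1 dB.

At s = jω = j50:
quadratic: (j50)² + 49·j50 + 2500 = 0 + j2450 → |·| ≈ 2450, ∠ ≈ 90.00°
|L| = 2500 / 2450 ≈ 1.0204
Gain = 20 log₁₀(1.0204) ≈ 0.18 dB

0.2 dB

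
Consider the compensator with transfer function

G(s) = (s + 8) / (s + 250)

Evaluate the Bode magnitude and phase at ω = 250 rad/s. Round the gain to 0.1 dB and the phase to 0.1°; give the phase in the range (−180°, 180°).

At s = jω = j250:
zero (s+8): 8 + j250 → |·| = √(8²+250²) = √62564 ≈ 250.13, ∠ = arctan(250/8) ≈ 88.17°
pole (s+250): 250 + j250 → |·| = √(250²+250²) = √125000 ≈ 353.55, ∠ = arctan(250/250) ≈ 45.00°
|G| = 1 · 250.13 / 353.55 ≈ 0.70748
Gain = 20 log₁₀(0.70748) ≈ -3.01 dB
∠G = 88.17° − 45.00° = 43.17°

-3.0 dB, 43.2°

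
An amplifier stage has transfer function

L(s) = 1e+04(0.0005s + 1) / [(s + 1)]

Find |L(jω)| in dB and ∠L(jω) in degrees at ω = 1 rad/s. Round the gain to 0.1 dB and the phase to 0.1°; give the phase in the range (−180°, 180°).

77.0 dB, -45.0°

At ω = 1 rad/s:
zero (1 + j1·0.0005) = 1 + j0.0005 → |·| ≈ 1, ∠ ≈ 0.03°
pole (1 + j1·1) = 1 + j1 → |·| ≈ 1.4142, ∠ ≈ 45.00°
|L| = 1e+04 · 1 / (1.4142) ≈ 7071.1
Gain = 20 log₁₀(7071.1) ≈ 76.99 dB
∠L = (0.03°) − (45.00°) = -44.97°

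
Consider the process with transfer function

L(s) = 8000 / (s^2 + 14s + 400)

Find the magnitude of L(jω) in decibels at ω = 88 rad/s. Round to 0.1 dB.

0.6 dB

At s = jω = j88:
quadratic: (j88)² + 14·j88 + 400 = -7344 + j1232 → |·| ≈ 7446.6, ∠ ≈ 170.48°
|L| = 8000 / 7446.6 ≈ 1.0743
Gain = 20 log₁₀(1.0743) ≈ 0.62 dB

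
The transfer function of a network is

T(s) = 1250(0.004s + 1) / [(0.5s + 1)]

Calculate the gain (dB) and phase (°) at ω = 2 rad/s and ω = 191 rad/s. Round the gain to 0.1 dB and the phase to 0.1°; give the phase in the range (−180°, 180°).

ω = 2: 58.9 dB, -44.5°; ω = 191: 24.3 dB, -52.0°

At ω = 2 rad/s:
zero (1 + j2·0.004) = 1 + j0.008 → |·| ≈ 1, ∠ ≈ 0.46°
pole (1 + j2·0.5) = 1 + j1 → |·| ≈ 1.4142, ∠ ≈ 45.00°
|T| = 1250 · 1 / (1.4142) ≈ 883.89
Gain = 20 log₁₀(883.89) ≈ 58.93 dB
∠T = (0.46°) − (45.00°) = -44.54°

At ω = 191 rad/s:
zero (1 + j191·0.004) = 1 + j0.764 → |·| ≈ 1.2584, ∠ ≈ 37.38°
pole (1 + j191·0.5) = 1 + j95.5 → |·| ≈ 95.505, ∠ ≈ 89.40°
|T| = 1250 · 1.2584 / (95.505) ≈ 16.47
Gain = 20 log₁₀(16.47) ≈ 24.33 dB
∠T = (37.38°) − (89.40°) = -52.02°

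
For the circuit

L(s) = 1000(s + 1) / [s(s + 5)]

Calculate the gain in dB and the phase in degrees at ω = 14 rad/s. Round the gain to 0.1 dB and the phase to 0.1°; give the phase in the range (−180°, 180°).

36.6 dB, -74.4°

At s = jω = j14:
zero (s+1): 1 + j14 → |·| = √(1²+14²) = √197 ≈ 14.036, ∠ = arctan(14/1) ≈ 85.91°
pole (s+5): 5 + j14 → |·| = √(5²+14²) = √221 ≈ 14.866, ∠ = arctan(14/5) ≈ 70.35°
pole at origin: |s| = 14, ∠ = 90.00° (in denominator)
|L| = 1000 · 14.036 / 208.12 ≈ 67.442
Gain = 20 log₁₀(67.442) ≈ 36.58 dB
∠L = 85.91° − 160.35° = -74.44°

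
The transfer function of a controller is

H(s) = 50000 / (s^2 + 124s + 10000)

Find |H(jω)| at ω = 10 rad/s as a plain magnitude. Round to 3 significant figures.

5.01

At s = jω = j10:
quadratic: (j10)² + 124·j10 + 10000 = 9900 + j1240 → |·| ≈ 9977.4, ∠ ≈ 7.14°
|H| = 50000 / 9977.4 ≈ 5.0113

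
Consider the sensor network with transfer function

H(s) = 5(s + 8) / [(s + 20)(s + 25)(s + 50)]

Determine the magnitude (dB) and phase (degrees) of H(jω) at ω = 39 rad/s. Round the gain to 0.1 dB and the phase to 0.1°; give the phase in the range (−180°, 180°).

-56.2 dB, -79.7°

At s = jω = j39:
zero (s+8): 8 + j39 → |·| = √(8²+39²) = √1585 ≈ 39.812, ∠ = arctan(39/8) ≈ 78.41°
pole (s+20): 20 + j39 → |·| = √(20²+39²) = √1921 ≈ 43.829, ∠ = arctan(39/20) ≈ 62.85°
pole (s+25): 25 + j39 → |·| = √(25²+39²) = √2146 ≈ 46.325, ∠ = arctan(39/25) ≈ 57.34°
pole (s+50): 50 + j39 → |·| = √(50²+39²) = √4021 ≈ 63.411, ∠ = arctan(39/50) ≈ 37.95°
|H| = 5 · 39.812 / 1.2875e+05 ≈ 0.0015461
Gain = 20 log₁₀(0.0015461) ≈ -56.22 dB
∠H = 78.41° − 158.14° = -79.73°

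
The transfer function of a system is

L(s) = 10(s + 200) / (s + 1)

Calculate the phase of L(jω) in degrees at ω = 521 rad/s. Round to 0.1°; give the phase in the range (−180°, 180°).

-20.9°

At s = jω = j521:
zero (s+200): 200 + j521 → |·| = √(200²+521²) = √311441 ≈ 558.07, ∠ = arctan(521/200) ≈ 69.00°
pole (s+1): 1 + j521 → |·| = √(1²+521²) = √271442 ≈ 521, ∠ = arctan(521/1) ≈ 89.89°
∠L = 69.00° − 89.89° = -20.89°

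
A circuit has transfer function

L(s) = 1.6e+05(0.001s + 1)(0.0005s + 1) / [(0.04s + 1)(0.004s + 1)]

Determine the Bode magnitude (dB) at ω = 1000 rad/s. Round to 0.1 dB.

At ω = 1000 rad/s:
zero (1 + j1000·0.001) = 1 + j1 → |·| ≈ 1.4142, ∠ ≈ 45.00°
zero (1 + j1000·0.0005) = 1 + j0.5 → |·| ≈ 1.118, ∠ ≈ 26.57°
pole (1 + j1000·0.04) = 1 + j40 → |·| ≈ 40.012, ∠ ≈ 88.57°
pole (1 + j1000·0.004) = 1 + j4 → |·| ≈ 4.1231, ∠ ≈ 75.96°
|L| = 1.6e+05 · 1.4142 · 1.118 / (40.012 · 4.1231) ≈ 1533.4
Gain = 20 log₁₀(1533.4) ≈ 63.71 dB

63.7 dB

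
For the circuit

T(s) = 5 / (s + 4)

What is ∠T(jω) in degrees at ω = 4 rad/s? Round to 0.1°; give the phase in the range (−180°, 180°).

At s = jω = j4:
pole (s+4): 4 + j4 → |·| = √(4²+4²) = √32 ≈ 5.6569, ∠ = arctan(4/4) ≈ 45.00°
∠T = 0.00° − 45.00° = -45.00°

-45.0°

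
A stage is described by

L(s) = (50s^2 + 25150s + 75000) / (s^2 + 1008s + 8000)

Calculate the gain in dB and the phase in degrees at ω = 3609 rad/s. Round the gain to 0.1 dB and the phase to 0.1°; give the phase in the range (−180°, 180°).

Substitute s = j3609:
Numerator: 50(j3609)^2 + 25150(j3609) + 75000 = -651169050 + j90766350
Denominator: (j3609)^2 + 1008(j3609) + 8000 = -13016881 + j3637872
|N| = √(651169050² + 90766350²) ≈ 6.5746e+08, ∠N ≈ 172.06°
|D| = √(13016881² + 3637872²) ≈ 1.3516e+07, ∠D ≈ 164.39°
|L| = 6.5746e+08 / 1.3516e+07 ≈ 48.643
Gain = 20 log₁₀(48.643) ≈ 33.74 dB
∠L = 172.06° − 164.39° = 7.67°

33.7 dB, 7.7°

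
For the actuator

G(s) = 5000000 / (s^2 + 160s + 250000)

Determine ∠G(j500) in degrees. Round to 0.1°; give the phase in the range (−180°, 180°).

At s = jω = j500:
quadratic: (j500)² + 160·j500 + 250000 = 0 + j80000 → |·| ≈ 80000, ∠ ≈ 90.00°
∠G = 0.00° − 90.00° = -90.00°

-90.0°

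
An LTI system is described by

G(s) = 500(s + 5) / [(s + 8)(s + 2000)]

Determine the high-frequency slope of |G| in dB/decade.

Each pole contributes −20 dB/decade at high frequency; each zero contributes +20 dB/decade.
Net: 1 zero(s) − 2 pole(s) → -20 dB/decade.

-20 dB/decade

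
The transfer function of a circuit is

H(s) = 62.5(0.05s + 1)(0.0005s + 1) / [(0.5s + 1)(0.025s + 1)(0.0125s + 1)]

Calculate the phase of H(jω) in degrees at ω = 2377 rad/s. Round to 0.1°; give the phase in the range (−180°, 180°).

At ω = 2377 rad/s:
zero (1 + j2377·0.05) = 1 + j118.85 → |·| ≈ 118.85, ∠ ≈ 89.52°
zero (1 + j2377·0.0005) = 1 + j1.1885 → |·| ≈ 1.5532, ∠ ≈ 49.92°
pole (1 + j2377·0.5) = 1 + j1188.5 → |·| ≈ 1188.5, ∠ ≈ 89.95°
pole (1 + j2377·0.025) = 1 + j59.425 → |·| ≈ 59.433, ∠ ≈ 89.04°
pole (1 + j2377·0.0125) = 1 + j29.7125 → |·| ≈ 29.729, ∠ ≈ 88.07°
∠H = (89.52° + 49.92°) − (89.95° + 89.04° + 88.07°) = -127.62°

-127.6°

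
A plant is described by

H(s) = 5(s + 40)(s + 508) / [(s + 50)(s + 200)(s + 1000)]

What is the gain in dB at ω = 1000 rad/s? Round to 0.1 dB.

-48.2 dB

At s = jω = j1000:
zero (s+40): 40 + j1000 → |·| = √(40²+1000²) = √1001600 ≈ 1000.8, ∠ = arctan(1000/40) ≈ 87.71°
zero (s+508): 508 + j1000 → |·| = √(508²+1000²) = √1258064 ≈ 1121.6, ∠ = arctan(1000/508) ≈ 63.07°
pole (s+50): 50 + j1000 → |·| = √(50²+1000²) = √1002500 ≈ 1001.2, ∠ = arctan(1000/50) ≈ 87.14°
pole (s+200): 200 + j1000 → |·| = √(200²+1000²) = √1040000 ≈ 1019.8, ∠ = arctan(1000/200) ≈ 78.69°
pole (s+1000): 1000 + j1000 → |·| = √(1000²+1000²) = √2000000 ≈ 1414.2, ∠ = arctan(1000/1000) ≈ 45.00°
|H| = 5 · 1.1225e+06 / 1.4439e+09 ≈ 0.003887
Gain = 20 log₁₀(0.003887) ≈ -48.21 dB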